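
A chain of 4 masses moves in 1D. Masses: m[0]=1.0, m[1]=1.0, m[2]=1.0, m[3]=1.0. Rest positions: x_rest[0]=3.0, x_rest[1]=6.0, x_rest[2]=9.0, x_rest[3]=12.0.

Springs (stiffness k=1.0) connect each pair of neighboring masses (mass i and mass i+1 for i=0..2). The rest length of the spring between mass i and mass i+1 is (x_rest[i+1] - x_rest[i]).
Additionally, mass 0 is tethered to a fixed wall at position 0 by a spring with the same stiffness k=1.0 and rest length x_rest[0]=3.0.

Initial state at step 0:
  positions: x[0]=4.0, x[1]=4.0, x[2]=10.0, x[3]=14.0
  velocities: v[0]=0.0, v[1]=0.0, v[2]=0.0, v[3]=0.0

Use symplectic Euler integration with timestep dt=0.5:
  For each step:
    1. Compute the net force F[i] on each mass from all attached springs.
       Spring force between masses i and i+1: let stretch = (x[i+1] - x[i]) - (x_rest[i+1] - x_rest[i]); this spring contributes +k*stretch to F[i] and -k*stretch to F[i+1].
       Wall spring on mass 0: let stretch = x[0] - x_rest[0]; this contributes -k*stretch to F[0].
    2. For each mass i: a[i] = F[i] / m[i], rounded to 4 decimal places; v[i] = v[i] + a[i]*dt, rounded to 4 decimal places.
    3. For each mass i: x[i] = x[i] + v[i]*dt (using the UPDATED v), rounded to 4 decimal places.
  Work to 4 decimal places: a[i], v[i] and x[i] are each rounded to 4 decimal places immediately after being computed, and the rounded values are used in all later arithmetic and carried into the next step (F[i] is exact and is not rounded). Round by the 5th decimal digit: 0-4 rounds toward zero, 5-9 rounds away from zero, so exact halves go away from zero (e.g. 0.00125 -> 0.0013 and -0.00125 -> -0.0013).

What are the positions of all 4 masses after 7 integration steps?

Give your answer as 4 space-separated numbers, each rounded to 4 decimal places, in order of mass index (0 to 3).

Step 0: x=[4.0000 4.0000 10.0000 14.0000] v=[0.0000 0.0000 0.0000 0.0000]
Step 1: x=[3.0000 5.5000 9.5000 13.7500] v=[-2.0000 3.0000 -1.0000 -0.5000]
Step 2: x=[1.8750 7.3750 9.0625 13.1875] v=[-2.2500 3.7500 -0.8750 -1.1250]
Step 3: x=[1.6563 8.2969 9.2344 12.3438] v=[-0.4375 1.8438 0.3438 -1.6875]
Step 4: x=[2.6837 7.7930 9.9493 11.4727] v=[2.0547 -1.0078 1.4298 -1.7422]
Step 5: x=[4.3175 6.5509 10.5060 10.9708] v=[3.2675 -2.4843 1.1134 -1.0039]
Step 6: x=[5.4303 5.7392 10.1901 11.1027] v=[2.2255 -1.6235 -0.6318 0.2637]
Step 7: x=[5.2627 5.9630 8.9896 11.7564] v=[-0.3352 0.4475 -2.4010 1.3074]

Answer: 5.2627 5.9630 8.9896 11.7564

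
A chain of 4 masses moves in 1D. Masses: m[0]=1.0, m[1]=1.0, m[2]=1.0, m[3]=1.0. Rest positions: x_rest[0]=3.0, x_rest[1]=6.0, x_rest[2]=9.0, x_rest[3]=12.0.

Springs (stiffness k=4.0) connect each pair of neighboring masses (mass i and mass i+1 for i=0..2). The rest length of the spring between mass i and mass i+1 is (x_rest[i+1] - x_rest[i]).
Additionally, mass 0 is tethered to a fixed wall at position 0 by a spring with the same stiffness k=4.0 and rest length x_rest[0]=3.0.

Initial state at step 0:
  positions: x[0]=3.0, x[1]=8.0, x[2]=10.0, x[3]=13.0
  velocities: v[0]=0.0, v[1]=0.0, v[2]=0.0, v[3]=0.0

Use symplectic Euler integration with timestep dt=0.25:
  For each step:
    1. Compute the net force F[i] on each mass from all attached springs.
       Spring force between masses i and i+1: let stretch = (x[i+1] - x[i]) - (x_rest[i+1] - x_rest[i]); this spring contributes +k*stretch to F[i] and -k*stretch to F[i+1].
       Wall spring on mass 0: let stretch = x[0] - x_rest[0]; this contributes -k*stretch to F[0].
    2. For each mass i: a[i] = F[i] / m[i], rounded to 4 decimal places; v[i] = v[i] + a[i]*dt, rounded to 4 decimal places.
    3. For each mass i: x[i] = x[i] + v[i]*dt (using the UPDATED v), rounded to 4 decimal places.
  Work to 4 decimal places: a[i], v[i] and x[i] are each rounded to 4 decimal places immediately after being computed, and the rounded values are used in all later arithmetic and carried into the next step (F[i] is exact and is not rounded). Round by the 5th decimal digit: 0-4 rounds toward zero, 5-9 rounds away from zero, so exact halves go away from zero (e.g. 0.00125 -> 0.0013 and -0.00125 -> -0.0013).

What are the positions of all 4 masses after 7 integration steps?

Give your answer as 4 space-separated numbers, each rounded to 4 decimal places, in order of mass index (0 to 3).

Step 0: x=[3.0000 8.0000 10.0000 13.0000] v=[0.0000 0.0000 0.0000 0.0000]
Step 1: x=[3.5000 7.2500 10.2500 13.0000] v=[2.0000 -3.0000 1.0000 0.0000]
Step 2: x=[4.0625 6.3125 10.4375 13.0625] v=[2.2500 -3.7500 0.7500 0.2500]
Step 3: x=[4.1719 5.8438 10.2500 13.2188] v=[0.4375 -1.8750 -0.7500 0.6250]
Step 4: x=[3.6563 6.0586 9.7032 13.3829] v=[-2.0625 0.8593 -2.1874 0.6562]
Step 5: x=[2.8272 6.5840 9.1651 13.3770] v=[-3.3165 2.1016 -2.1523 -0.0235]
Step 6: x=[2.2305 6.8155 9.0347 13.0682] v=[-2.3869 0.9259 -0.5215 -1.2354]
Step 7: x=[2.2224 6.4555 9.3579 12.5010] v=[-0.0324 -1.4399 1.2928 -2.2689]

Answer: 2.2224 6.4555 9.3579 12.5010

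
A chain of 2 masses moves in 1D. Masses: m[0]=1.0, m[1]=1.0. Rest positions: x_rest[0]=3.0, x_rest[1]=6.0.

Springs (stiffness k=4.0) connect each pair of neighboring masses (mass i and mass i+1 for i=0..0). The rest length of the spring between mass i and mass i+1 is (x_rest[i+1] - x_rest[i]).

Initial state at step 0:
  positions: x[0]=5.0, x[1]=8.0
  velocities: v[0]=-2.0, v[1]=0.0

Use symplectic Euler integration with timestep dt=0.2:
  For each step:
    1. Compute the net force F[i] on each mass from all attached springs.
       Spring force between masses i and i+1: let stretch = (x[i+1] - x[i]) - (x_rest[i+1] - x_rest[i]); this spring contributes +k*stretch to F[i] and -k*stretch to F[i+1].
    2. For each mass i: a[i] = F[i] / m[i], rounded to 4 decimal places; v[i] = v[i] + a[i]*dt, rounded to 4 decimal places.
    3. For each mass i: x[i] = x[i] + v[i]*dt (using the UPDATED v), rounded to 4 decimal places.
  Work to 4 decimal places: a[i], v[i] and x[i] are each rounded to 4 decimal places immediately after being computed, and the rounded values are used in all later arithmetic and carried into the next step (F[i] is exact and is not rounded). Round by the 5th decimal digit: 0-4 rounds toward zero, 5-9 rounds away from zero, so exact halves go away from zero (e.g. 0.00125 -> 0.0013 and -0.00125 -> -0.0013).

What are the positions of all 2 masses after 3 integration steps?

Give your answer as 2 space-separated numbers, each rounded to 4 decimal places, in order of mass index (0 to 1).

Step 0: x=[5.0000 8.0000] v=[-2.0000 0.0000]
Step 1: x=[4.6000 8.0000] v=[-2.0000 0.0000]
Step 2: x=[4.2640 7.9360] v=[-1.6800 -0.3200]
Step 3: x=[4.0355 7.7645] v=[-1.1424 -0.8576]

Answer: 4.0355 7.7645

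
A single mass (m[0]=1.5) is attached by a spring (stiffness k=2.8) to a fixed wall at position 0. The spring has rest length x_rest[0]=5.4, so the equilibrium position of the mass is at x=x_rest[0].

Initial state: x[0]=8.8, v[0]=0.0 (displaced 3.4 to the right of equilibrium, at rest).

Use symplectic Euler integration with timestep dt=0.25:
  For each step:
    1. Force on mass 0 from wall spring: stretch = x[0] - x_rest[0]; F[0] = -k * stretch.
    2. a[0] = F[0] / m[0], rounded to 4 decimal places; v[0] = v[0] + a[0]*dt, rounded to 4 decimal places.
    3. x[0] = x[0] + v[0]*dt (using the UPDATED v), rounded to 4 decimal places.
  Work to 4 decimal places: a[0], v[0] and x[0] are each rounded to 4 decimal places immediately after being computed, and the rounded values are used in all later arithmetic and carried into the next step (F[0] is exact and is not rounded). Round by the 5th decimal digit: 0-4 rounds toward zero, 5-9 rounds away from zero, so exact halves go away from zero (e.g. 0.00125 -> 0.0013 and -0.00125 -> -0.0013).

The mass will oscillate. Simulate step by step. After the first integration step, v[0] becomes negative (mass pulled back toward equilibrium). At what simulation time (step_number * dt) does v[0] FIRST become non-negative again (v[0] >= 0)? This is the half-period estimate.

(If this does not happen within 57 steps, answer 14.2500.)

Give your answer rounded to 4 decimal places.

Step 0: x=[8.8000] v=[0.0000]
Step 1: x=[8.4033] v=[-1.5867]
Step 2: x=[7.6562] v=[-2.9883]
Step 3: x=[6.6459] v=[-4.0412]
Step 4: x=[5.4903] v=[-4.6226]
Step 5: x=[4.3241] v=[-4.6648]
Step 6: x=[3.2834] v=[-4.1627]
Step 7: x=[2.4897] v=[-3.1750]
Step 8: x=[2.0355] v=[-1.8169]
Step 9: x=[1.9738] v=[-0.2468]
Step 10: x=[2.3118] v=[1.3521]
First v>=0 after going negative at step 10, time=2.5000

Answer: 2.5000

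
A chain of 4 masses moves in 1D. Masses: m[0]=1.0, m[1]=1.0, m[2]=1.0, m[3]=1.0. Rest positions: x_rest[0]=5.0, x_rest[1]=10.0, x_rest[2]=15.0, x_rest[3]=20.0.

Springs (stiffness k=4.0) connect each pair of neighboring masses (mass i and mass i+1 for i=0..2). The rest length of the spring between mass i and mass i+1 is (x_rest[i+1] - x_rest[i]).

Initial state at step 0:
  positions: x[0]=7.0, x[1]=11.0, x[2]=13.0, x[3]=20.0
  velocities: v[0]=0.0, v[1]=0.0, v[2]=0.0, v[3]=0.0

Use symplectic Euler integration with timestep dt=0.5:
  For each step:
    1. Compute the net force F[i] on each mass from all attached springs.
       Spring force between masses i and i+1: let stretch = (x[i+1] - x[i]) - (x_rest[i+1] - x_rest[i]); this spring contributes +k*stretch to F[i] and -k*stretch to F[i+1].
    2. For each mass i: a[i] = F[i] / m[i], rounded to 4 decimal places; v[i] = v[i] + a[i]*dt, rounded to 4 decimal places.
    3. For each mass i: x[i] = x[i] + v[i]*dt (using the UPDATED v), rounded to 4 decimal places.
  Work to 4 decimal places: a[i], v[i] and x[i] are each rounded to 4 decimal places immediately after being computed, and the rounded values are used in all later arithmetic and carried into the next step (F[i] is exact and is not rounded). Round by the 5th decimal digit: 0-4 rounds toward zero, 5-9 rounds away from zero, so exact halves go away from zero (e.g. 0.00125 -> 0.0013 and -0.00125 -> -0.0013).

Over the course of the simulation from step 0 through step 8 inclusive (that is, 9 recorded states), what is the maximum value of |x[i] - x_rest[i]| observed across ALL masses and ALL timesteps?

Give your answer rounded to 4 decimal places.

Step 0: x=[7.0000 11.0000 13.0000 20.0000] v=[0.0000 0.0000 0.0000 0.0000]
Step 1: x=[6.0000 9.0000 18.0000 18.0000] v=[-2.0000 -4.0000 10.0000 -4.0000]
Step 2: x=[3.0000 13.0000 14.0000 21.0000] v=[-6.0000 8.0000 -8.0000 6.0000]
Step 3: x=[5.0000 8.0000 16.0000 22.0000] v=[4.0000 -10.0000 4.0000 2.0000]
Step 4: x=[5.0000 8.0000 16.0000 22.0000] v=[0.0000 0.0000 0.0000 0.0000]
Step 5: x=[3.0000 13.0000 14.0000 21.0000] v=[-4.0000 10.0000 -4.0000 -2.0000]
Step 6: x=[6.0000 9.0000 18.0000 18.0000] v=[6.0000 -8.0000 8.0000 -6.0000]
Step 7: x=[7.0000 11.0000 13.0000 20.0000] v=[2.0000 4.0000 -10.0000 4.0000]
Step 8: x=[7.0000 11.0000 13.0000 20.0000] v=[0.0000 0.0000 0.0000 0.0000]
Max displacement = 3.0000

Answer: 3.0000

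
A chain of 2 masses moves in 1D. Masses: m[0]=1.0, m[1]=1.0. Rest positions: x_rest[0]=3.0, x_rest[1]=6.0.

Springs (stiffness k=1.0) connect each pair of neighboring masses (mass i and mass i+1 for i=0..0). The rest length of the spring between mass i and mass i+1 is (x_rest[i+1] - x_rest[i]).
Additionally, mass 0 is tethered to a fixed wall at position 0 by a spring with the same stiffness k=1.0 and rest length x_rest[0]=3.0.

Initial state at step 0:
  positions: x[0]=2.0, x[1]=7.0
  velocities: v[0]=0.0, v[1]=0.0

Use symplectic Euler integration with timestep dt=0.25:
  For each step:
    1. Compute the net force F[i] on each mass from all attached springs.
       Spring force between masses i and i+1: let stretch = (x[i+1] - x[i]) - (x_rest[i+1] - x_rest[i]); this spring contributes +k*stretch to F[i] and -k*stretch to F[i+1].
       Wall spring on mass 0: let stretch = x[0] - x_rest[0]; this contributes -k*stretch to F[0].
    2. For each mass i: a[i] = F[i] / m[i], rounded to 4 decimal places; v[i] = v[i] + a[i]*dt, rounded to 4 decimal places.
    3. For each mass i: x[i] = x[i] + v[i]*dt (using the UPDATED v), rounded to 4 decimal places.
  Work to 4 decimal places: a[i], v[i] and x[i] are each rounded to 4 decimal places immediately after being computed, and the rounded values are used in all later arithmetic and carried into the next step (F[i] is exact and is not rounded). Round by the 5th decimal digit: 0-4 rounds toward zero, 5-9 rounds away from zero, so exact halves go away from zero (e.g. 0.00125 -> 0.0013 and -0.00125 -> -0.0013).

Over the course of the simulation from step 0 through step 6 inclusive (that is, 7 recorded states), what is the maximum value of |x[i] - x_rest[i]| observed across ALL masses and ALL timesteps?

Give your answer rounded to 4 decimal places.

Step 0: x=[2.0000 7.0000] v=[0.0000 0.0000]
Step 1: x=[2.1875 6.8750] v=[0.7500 -0.5000]
Step 2: x=[2.5313 6.6445] v=[1.3750 -0.9219]
Step 3: x=[2.9739 6.3445] v=[1.7705 -1.2002]
Step 4: x=[3.4413 6.0213] v=[1.8697 -1.2929]
Step 5: x=[3.8549 5.7243] v=[1.6544 -1.1879]
Step 6: x=[4.1444 5.4980] v=[1.1580 -0.9053]
Max displacement = 1.1444

Answer: 1.1444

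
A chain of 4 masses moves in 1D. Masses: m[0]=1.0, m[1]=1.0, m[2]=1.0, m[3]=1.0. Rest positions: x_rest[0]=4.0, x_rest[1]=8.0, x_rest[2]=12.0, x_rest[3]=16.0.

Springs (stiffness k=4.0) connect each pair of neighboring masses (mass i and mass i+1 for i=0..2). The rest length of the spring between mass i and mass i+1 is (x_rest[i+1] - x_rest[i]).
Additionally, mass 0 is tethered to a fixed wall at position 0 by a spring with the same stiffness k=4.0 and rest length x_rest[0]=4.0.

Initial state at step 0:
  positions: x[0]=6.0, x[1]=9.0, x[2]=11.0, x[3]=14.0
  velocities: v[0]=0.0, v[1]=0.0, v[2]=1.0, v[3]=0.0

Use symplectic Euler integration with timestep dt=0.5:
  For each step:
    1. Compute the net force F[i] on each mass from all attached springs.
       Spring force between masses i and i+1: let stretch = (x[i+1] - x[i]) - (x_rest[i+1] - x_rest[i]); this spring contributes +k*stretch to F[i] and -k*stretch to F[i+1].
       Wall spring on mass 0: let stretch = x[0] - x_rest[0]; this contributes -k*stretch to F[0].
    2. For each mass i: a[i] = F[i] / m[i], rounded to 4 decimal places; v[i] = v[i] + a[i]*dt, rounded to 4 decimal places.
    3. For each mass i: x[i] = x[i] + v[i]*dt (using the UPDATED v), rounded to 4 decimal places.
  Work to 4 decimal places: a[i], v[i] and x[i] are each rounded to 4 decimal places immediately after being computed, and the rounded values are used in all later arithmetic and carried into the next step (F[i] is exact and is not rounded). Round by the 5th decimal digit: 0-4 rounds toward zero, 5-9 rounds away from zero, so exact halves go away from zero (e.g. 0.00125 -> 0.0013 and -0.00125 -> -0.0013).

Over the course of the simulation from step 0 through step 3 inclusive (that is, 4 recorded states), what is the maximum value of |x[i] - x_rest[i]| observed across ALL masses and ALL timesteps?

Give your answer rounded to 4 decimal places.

Step 0: x=[6.0000 9.0000 11.0000 14.0000] v=[0.0000 0.0000 1.0000 0.0000]
Step 1: x=[3.0000 8.0000 12.5000 15.0000] v=[-6.0000 -2.0000 3.0000 2.0000]
Step 2: x=[2.0000 6.5000 12.0000 17.5000] v=[-2.0000 -3.0000 -1.0000 5.0000]
Step 3: x=[3.5000 6.0000 11.5000 18.5000] v=[3.0000 -1.0000 -1.0000 2.0000]
Max displacement = 2.5000

Answer: 2.5000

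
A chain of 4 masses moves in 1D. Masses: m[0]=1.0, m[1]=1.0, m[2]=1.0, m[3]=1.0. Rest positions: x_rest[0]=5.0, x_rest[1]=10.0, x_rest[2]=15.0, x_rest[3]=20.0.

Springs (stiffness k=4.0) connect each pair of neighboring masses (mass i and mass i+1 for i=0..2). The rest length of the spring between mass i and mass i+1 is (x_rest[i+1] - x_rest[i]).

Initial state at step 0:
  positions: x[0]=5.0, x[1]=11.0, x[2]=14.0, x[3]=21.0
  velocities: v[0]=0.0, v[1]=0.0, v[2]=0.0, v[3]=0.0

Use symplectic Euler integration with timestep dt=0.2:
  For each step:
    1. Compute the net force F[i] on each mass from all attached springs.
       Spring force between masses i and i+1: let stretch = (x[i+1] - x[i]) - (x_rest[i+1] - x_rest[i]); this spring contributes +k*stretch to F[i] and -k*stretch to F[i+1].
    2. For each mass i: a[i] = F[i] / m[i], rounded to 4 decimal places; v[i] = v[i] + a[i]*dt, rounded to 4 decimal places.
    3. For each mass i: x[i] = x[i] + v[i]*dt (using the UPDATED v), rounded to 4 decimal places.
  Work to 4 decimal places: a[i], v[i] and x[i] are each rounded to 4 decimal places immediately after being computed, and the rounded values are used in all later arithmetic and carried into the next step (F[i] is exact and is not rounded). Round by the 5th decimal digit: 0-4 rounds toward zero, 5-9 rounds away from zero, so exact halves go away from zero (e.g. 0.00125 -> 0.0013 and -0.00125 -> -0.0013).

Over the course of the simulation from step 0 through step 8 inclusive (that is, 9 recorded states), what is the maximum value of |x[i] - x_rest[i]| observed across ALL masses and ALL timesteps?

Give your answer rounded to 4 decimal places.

Step 0: x=[5.0000 11.0000 14.0000 21.0000] v=[0.0000 0.0000 0.0000 0.0000]
Step 1: x=[5.1600 10.5200 14.6400 20.6800] v=[0.8000 -2.4000 3.2000 -1.6000]
Step 2: x=[5.3776 9.8416 15.5872 20.1936] v=[1.0880 -3.3920 4.7360 -2.4320]
Step 3: x=[5.5094 9.3683 16.3521 19.7702] v=[0.6592 -2.3667 3.8246 -2.1171]
Step 4: x=[5.4587 9.3949 16.5465 19.5999] v=[-0.2537 0.1332 0.9720 -0.8516]
Step 5: x=[5.2378 9.9360 16.0852 19.7410] v=[-1.1047 2.7055 -2.3066 0.7057]
Step 6: x=[4.9686 10.7093 15.2249 20.0972] v=[-1.3461 3.8663 -4.3013 1.7811]
Step 7: x=[4.8179 11.2865 14.4217 20.4739] v=[-0.7535 2.8862 -4.0159 1.8833]
Step 8: x=[4.9022 11.3304 14.0852 20.6822] v=[0.4214 0.2195 -1.6823 1.0415]
Max displacement = 1.5465

Answer: 1.5465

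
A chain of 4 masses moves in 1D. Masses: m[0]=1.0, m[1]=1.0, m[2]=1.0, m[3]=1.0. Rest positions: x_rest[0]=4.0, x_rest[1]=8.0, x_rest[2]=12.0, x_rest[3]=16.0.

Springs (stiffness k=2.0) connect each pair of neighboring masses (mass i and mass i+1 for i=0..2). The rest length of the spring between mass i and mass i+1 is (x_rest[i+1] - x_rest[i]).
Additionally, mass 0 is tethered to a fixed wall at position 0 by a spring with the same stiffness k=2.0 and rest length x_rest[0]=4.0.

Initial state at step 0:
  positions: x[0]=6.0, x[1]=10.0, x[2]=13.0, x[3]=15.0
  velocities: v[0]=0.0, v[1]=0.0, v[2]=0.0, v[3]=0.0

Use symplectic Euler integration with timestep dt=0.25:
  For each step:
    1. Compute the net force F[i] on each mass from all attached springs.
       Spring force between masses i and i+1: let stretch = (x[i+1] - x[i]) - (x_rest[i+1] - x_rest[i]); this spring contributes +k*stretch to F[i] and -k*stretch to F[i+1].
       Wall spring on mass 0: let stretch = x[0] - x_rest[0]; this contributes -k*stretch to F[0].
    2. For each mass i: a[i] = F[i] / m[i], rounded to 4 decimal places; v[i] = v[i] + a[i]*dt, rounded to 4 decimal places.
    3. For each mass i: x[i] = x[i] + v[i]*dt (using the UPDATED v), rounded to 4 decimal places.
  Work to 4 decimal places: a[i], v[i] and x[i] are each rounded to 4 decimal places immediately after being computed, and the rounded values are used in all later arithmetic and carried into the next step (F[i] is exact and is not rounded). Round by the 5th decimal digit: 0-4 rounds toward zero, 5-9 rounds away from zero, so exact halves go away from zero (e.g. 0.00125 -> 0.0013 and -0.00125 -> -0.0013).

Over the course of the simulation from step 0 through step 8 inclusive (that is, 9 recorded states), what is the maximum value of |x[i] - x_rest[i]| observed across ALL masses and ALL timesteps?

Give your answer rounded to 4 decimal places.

Answer: 2.0193

Derivation:
Step 0: x=[6.0000 10.0000 13.0000 15.0000] v=[0.0000 0.0000 0.0000 0.0000]
Step 1: x=[5.7500 9.8750 12.8750 15.2500] v=[-1.0000 -0.5000 -0.5000 1.0000]
Step 2: x=[5.2969 9.6094 12.6719 15.7031] v=[-1.8125 -1.0625 -0.8125 1.8125]
Step 3: x=[4.7207 9.1875 12.4649 16.2773] v=[-2.3047 -1.6875 -0.8282 2.2969]
Step 4: x=[4.1128 8.6170 12.3247 16.8750] v=[-2.4317 -2.2822 -0.5607 2.3907]
Step 5: x=[3.5538 7.9469 12.2899 17.4039] v=[-2.2360 -2.6805 -0.1394 2.1156]
Step 6: x=[3.0997 7.2705 12.3514 17.7936] v=[-1.8164 -2.7056 0.2461 1.5586]
Step 7: x=[2.7795 6.7079 12.4581 18.0030] v=[-1.2809 -2.2506 0.4268 0.8375]
Step 8: x=[2.6029 6.3730 12.5392 18.0193] v=[-0.7065 -1.3397 0.3242 0.0651]
Max displacement = 2.0193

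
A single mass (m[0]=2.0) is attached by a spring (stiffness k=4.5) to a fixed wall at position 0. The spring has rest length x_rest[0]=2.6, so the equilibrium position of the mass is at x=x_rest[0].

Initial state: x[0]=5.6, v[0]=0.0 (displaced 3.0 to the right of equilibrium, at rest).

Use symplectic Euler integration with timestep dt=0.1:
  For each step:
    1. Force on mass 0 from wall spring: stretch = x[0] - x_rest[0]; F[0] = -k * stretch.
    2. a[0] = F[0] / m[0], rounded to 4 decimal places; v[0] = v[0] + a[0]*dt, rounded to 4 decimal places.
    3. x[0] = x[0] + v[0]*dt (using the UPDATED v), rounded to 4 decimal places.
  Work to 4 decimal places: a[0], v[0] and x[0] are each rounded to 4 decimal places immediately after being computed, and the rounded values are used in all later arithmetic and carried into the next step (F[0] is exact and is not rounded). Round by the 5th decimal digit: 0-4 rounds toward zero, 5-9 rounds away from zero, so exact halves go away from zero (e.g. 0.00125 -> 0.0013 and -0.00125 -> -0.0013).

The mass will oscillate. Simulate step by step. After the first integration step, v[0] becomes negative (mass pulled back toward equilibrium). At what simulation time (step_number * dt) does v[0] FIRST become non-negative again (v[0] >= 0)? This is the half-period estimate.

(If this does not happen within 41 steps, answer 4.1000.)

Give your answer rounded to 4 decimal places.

Answer: 2.1000

Derivation:
Step 0: x=[5.6000] v=[0.0000]
Step 1: x=[5.5325] v=[-0.6750]
Step 2: x=[5.3990] v=[-1.3348]
Step 3: x=[5.2025] v=[-1.9646]
Step 4: x=[4.9475] v=[-2.5502]
Step 5: x=[4.6397] v=[-3.0784]
Step 6: x=[4.2860] v=[-3.5373]
Step 7: x=[3.8943] v=[-3.9167]
Step 8: x=[3.4735] v=[-4.2079]
Step 9: x=[3.0331] v=[-4.4044]
Step 10: x=[2.5829] v=[-4.5019]
Step 11: x=[2.1331] v=[-4.4981]
Step 12: x=[1.6938] v=[-4.3931]
Step 13: x=[1.2749] v=[-4.1892]
Step 14: x=[0.8858] v=[-3.8911]
Step 15: x=[0.5353] v=[-3.5054]
Step 16: x=[0.2312] v=[-3.0408]
Step 17: x=[-0.0196] v=[-2.5078]
Step 18: x=[-0.2114] v=[-1.9184]
Step 19: x=[-0.3400] v=[-1.2858]
Step 20: x=[-0.4024] v=[-0.6243]
Step 21: x=[-0.3973] v=[0.0512]
First v>=0 after going negative at step 21, time=2.1000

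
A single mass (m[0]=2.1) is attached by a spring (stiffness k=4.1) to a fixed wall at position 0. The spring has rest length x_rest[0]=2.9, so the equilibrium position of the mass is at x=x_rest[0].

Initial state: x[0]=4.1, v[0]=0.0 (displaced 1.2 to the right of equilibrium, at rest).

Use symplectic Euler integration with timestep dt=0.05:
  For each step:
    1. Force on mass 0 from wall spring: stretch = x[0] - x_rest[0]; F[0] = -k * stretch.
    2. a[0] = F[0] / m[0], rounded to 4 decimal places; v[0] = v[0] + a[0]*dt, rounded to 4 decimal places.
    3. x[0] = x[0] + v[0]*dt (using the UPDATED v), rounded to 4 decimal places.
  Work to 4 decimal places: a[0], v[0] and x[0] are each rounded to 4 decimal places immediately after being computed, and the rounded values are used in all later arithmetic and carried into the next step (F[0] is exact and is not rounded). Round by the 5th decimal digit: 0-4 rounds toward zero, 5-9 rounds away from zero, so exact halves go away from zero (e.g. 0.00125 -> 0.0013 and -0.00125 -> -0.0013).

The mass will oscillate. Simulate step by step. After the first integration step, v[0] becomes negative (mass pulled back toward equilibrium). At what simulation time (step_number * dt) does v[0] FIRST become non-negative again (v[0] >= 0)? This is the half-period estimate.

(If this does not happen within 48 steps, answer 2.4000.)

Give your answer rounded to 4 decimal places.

Step 0: x=[4.1000] v=[0.0000]
Step 1: x=[4.0941] v=[-0.1171]
Step 2: x=[4.0824] v=[-0.2337]
Step 3: x=[4.0649] v=[-0.3491]
Step 4: x=[4.0418] v=[-0.4628]
Step 5: x=[4.0131] v=[-0.5743]
Step 6: x=[3.9790] v=[-0.6830]
Step 7: x=[3.9396] v=[-0.7883]
Step 8: x=[3.8951] v=[-0.8898]
Step 9: x=[3.8458] v=[-0.9869]
Step 10: x=[3.7918] v=[-1.0792]
Step 11: x=[3.7335] v=[-1.1663]
Step 12: x=[3.6711] v=[-1.2477]
Step 13: x=[3.6050] v=[-1.3230]
Step 14: x=[3.5354] v=[-1.3918]
Step 15: x=[3.4627] v=[-1.4538]
Step 16: x=[3.3873] v=[-1.5087]
Step 17: x=[3.3095] v=[-1.5563]
Step 18: x=[3.2297] v=[-1.5963]
Step 19: x=[3.1483] v=[-1.6285]
Step 20: x=[3.0657] v=[-1.6527]
Step 21: x=[2.9823] v=[-1.6689]
Step 22: x=[2.8985] v=[-1.6769]
Step 23: x=[2.8147] v=[-1.6768]
Step 24: x=[2.7313] v=[-1.6685]
Step 25: x=[2.6487] v=[-1.6520]
Step 26: x=[2.5673] v=[-1.6275]
Step 27: x=[2.4876] v=[-1.5950]
Step 28: x=[2.4099] v=[-1.5547]
Step 29: x=[2.3346] v=[-1.5069]
Step 30: x=[2.2620] v=[-1.4517]
Step 31: x=[2.1925] v=[-1.3894]
Step 32: x=[2.1265] v=[-1.3203]
Step 33: x=[2.0643] v=[-1.2448]
Step 34: x=[2.0061] v=[-1.1632]
Step 35: x=[1.9523] v=[-1.0759]
Step 36: x=[1.9031] v=[-0.9834]
Step 37: x=[1.8588] v=[-0.8861]
Step 38: x=[1.8196] v=[-0.7845]
Step 39: x=[1.7857] v=[-0.6790]
Step 40: x=[1.7572] v=[-0.5702]
Step 41: x=[1.7343] v=[-0.4586]
Step 42: x=[1.7171] v=[-0.3448]
Step 43: x=[1.7056] v=[-0.2293]
Step 44: x=[1.7000] v=[-0.1127]
Step 45: x=[1.7002] v=[0.0044]
First v>=0 after going negative at step 45, time=2.2500

Answer: 2.2500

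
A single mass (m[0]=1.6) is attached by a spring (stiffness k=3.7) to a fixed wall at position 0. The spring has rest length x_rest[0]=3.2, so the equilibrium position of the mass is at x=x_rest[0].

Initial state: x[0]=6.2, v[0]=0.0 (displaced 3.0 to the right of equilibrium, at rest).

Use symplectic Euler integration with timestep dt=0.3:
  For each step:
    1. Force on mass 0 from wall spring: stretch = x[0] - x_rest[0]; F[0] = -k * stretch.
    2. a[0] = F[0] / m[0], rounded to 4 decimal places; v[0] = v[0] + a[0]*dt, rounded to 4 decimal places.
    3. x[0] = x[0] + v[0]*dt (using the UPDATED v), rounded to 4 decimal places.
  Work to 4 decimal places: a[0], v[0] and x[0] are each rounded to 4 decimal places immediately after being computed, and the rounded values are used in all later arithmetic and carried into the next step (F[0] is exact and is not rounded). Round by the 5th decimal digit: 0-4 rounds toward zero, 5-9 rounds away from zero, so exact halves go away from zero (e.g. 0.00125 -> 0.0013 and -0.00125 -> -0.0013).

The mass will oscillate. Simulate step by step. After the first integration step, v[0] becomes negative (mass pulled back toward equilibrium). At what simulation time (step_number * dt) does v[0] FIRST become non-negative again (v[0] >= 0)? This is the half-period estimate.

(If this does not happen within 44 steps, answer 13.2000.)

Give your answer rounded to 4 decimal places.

Answer: 2.1000

Derivation:
Step 0: x=[6.2000] v=[0.0000]
Step 1: x=[5.5756] v=[-2.0813]
Step 2: x=[4.4568] v=[-3.7294]
Step 3: x=[3.0764] v=[-4.6013]
Step 4: x=[1.7217] v=[-4.5156]
Step 5: x=[0.6747] v=[-3.4900]
Step 6: x=[0.1533] v=[-1.7381]
Step 7: x=[0.2660] v=[0.3756]
First v>=0 after going negative at step 7, time=2.1000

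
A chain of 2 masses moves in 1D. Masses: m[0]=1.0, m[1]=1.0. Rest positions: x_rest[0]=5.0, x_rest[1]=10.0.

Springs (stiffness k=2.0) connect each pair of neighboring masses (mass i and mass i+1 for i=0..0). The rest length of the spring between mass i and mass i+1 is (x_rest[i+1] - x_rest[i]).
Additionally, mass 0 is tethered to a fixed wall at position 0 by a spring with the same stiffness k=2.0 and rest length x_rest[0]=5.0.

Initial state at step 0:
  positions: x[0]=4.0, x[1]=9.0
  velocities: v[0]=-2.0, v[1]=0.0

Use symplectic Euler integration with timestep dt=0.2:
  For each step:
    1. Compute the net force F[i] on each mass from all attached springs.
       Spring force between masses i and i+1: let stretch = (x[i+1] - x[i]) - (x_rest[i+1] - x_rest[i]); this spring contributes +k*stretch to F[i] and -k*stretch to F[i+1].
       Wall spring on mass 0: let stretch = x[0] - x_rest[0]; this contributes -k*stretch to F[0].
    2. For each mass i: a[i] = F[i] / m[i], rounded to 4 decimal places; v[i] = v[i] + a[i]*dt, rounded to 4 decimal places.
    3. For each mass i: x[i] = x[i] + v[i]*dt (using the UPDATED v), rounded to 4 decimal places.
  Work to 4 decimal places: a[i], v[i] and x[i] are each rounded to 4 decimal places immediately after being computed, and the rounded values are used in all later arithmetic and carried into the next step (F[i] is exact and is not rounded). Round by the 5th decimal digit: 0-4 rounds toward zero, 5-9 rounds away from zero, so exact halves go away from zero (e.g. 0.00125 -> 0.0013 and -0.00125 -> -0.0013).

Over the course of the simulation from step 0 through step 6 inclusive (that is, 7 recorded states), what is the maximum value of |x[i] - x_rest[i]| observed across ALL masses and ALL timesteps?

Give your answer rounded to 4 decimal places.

Step 0: x=[4.0000 9.0000] v=[-2.0000 0.0000]
Step 1: x=[3.6800 9.0000] v=[-1.6000 0.0000]
Step 2: x=[3.4912 8.9744] v=[-0.9440 -0.1280]
Step 3: x=[3.4618 8.9101] v=[-0.1472 -0.3213]
Step 4: x=[3.5913 8.8100] v=[0.6474 -0.5006]
Step 5: x=[3.8510 8.6924] v=[1.2984 -0.5881]
Step 6: x=[4.1899 8.5875] v=[1.6946 -0.5247]
Max displacement = 1.5382

Answer: 1.5382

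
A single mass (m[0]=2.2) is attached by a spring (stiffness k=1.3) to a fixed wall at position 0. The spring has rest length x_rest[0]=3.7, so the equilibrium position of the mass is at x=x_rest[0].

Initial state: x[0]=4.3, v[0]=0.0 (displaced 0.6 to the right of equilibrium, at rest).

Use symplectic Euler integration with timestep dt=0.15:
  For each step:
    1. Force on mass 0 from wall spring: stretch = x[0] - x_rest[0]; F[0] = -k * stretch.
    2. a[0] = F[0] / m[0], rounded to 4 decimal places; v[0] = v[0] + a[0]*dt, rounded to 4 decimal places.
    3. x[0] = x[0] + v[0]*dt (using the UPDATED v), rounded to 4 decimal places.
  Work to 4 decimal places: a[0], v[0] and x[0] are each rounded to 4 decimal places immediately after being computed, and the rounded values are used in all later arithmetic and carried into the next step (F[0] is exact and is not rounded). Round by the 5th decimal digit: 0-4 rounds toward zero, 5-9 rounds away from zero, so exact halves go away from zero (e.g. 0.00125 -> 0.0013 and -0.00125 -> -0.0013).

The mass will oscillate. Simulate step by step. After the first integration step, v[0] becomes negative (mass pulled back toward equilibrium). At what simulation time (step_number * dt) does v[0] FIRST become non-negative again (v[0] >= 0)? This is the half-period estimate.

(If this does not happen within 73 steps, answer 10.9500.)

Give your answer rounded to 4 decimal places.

Answer: 4.2000

Derivation:
Step 0: x=[4.3000] v=[0.0000]
Step 1: x=[4.2920] v=[-0.0532]
Step 2: x=[4.2761] v=[-0.1057]
Step 3: x=[4.2526] v=[-0.1568]
Step 4: x=[4.2217] v=[-0.2058]
Step 5: x=[4.1839] v=[-0.2520]
Step 6: x=[4.1397] v=[-0.2949]
Step 7: x=[4.0896] v=[-0.3339]
Step 8: x=[4.0343] v=[-0.3684]
Step 9: x=[3.9746] v=[-0.3980]
Step 10: x=[3.9113] v=[-0.4223]
Step 11: x=[3.8452] v=[-0.4410]
Step 12: x=[3.7771] v=[-0.4539]
Step 13: x=[3.7080] v=[-0.4607]
Step 14: x=[3.6388] v=[-0.4614]
Step 15: x=[3.5704] v=[-0.4560]
Step 16: x=[3.5037] v=[-0.4445]
Step 17: x=[3.4396] v=[-0.4271]
Step 18: x=[3.3790] v=[-0.4040]
Step 19: x=[3.3227] v=[-0.3755]
Step 20: x=[3.2714] v=[-0.3421]
Step 21: x=[3.2258] v=[-0.3041]
Step 22: x=[3.1865] v=[-0.2621]
Step 23: x=[3.1540] v=[-0.2166]
Step 24: x=[3.1288] v=[-0.1682]
Step 25: x=[3.1112] v=[-0.1176]
Step 26: x=[3.1014] v=[-0.0654]
Step 27: x=[3.0996] v=[-0.0123]
Step 28: x=[3.1057] v=[0.0409]
First v>=0 after going negative at step 28, time=4.2000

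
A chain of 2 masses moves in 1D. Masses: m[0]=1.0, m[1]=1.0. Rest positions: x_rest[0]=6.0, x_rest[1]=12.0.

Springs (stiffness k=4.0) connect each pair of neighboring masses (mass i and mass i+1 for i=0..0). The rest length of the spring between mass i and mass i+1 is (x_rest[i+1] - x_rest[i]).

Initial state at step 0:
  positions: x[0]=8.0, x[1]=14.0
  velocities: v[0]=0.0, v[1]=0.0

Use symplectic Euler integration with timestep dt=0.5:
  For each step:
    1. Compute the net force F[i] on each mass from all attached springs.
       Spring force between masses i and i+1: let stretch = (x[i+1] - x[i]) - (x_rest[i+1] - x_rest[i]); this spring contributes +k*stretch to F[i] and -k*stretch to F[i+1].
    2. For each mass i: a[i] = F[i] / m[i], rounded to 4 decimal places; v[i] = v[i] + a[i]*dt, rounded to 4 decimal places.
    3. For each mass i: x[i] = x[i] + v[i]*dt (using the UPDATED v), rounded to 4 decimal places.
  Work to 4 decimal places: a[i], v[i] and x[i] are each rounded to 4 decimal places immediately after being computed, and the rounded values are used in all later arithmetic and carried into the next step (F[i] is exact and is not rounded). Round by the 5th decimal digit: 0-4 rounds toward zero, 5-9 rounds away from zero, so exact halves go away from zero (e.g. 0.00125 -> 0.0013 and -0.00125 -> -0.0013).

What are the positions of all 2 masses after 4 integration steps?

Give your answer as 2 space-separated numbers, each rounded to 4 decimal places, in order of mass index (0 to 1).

Step 0: x=[8.0000 14.0000] v=[0.0000 0.0000]
Step 1: x=[8.0000 14.0000] v=[0.0000 0.0000]
Step 2: x=[8.0000 14.0000] v=[0.0000 0.0000]
Step 3: x=[8.0000 14.0000] v=[0.0000 0.0000]
Step 4: x=[8.0000 14.0000] v=[0.0000 0.0000]

Answer: 8.0000 14.0000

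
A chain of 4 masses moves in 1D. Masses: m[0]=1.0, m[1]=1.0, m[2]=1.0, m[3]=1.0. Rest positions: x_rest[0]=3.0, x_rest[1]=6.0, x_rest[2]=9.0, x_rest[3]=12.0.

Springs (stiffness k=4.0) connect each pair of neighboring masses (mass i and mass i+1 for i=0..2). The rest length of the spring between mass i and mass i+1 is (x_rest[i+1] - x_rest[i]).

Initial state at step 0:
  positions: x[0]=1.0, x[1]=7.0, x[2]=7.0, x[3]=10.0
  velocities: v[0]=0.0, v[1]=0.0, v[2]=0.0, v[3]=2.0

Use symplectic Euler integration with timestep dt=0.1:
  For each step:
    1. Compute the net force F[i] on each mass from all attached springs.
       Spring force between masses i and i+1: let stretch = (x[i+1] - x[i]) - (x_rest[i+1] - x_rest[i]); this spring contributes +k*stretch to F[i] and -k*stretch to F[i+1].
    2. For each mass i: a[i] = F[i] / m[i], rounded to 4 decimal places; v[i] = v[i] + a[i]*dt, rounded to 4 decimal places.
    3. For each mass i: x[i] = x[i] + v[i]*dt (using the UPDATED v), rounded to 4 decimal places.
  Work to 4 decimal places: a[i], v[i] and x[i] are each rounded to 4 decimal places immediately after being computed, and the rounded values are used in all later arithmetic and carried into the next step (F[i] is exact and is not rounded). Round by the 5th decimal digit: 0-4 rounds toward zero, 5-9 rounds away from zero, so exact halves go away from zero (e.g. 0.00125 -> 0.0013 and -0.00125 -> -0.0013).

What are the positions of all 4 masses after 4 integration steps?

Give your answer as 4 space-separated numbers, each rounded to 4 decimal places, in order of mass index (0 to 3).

Answer: 1.9959 5.0088 8.0061 10.7892

Derivation:
Step 0: x=[1.0000 7.0000 7.0000 10.0000] v=[0.0000 0.0000 0.0000 2.0000]
Step 1: x=[1.1200 6.7600 7.1200 10.2000] v=[1.2000 -2.4000 1.2000 2.0000]
Step 2: x=[1.3456 6.3088 7.3488 10.3968] v=[2.2560 -4.5120 2.2880 1.9680]
Step 3: x=[1.6497 5.7007 7.6579 10.5917] v=[3.0413 -6.0813 3.0912 1.9488]
Step 4: x=[1.9959 5.0088 8.0061 10.7892] v=[3.4617 -6.9188 3.4818 1.9753]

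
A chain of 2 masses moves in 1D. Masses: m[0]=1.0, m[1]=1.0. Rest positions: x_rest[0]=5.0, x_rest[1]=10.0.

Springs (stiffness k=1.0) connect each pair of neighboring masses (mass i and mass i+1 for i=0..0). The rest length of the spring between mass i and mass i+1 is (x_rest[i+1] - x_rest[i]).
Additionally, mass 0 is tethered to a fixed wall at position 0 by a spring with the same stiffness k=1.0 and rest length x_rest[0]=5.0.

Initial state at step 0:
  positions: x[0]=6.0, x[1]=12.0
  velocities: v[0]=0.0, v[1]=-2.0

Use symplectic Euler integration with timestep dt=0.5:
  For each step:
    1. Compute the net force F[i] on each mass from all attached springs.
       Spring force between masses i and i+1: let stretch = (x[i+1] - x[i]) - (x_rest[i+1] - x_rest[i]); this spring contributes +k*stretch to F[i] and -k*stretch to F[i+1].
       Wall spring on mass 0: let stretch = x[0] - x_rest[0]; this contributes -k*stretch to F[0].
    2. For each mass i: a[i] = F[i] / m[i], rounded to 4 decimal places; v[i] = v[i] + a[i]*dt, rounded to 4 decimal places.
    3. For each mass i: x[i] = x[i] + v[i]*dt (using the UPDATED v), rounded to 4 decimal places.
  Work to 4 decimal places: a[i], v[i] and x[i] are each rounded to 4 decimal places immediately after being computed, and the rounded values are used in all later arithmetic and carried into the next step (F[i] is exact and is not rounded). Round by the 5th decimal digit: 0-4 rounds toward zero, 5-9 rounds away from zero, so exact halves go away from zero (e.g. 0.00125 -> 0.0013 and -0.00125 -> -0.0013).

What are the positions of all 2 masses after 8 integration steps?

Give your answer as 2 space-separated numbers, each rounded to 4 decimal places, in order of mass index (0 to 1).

Answer: 3.1585 6.8111

Derivation:
Step 0: x=[6.0000 12.0000] v=[0.0000 -2.0000]
Step 1: x=[6.0000 10.7500] v=[0.0000 -2.5000]
Step 2: x=[5.6875 9.5625] v=[-0.6250 -2.3750]
Step 3: x=[4.9219 8.6563] v=[-1.5313 -1.8125]
Step 4: x=[3.8594 8.0665] v=[-2.1251 -1.1797]
Step 5: x=[2.8838 7.6749] v=[-1.9513 -0.7833]
Step 6: x=[2.3850 7.3355] v=[-0.9977 -0.6789]
Step 7: x=[2.5276 7.0084] v=[0.2851 -0.6542]
Step 8: x=[3.1585 6.8111] v=[1.2617 -0.3946]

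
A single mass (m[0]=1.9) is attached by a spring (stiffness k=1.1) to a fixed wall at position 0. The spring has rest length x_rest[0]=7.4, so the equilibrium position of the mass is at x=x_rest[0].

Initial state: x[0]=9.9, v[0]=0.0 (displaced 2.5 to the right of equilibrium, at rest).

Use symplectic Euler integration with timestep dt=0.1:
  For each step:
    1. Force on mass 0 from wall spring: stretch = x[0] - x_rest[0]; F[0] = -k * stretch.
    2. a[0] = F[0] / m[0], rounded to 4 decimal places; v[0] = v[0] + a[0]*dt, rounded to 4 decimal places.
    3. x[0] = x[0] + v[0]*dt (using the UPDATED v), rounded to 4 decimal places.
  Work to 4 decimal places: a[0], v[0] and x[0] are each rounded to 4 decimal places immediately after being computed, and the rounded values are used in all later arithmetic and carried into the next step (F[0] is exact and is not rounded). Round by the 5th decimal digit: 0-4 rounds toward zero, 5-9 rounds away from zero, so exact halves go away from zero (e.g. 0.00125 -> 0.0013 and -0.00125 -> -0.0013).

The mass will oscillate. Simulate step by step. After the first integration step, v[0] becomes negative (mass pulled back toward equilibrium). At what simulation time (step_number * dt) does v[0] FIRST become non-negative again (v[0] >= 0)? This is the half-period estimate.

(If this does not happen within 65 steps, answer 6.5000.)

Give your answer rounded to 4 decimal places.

Step 0: x=[9.9000] v=[0.0000]
Step 1: x=[9.8855] v=[-0.1447]
Step 2: x=[9.8566] v=[-0.2886]
Step 3: x=[9.8135] v=[-0.4308]
Step 4: x=[9.7565] v=[-0.5705]
Step 5: x=[9.6858] v=[-0.7069]
Step 6: x=[9.6019] v=[-0.8392]
Step 7: x=[9.5052] v=[-0.9667]
Step 8: x=[9.3963] v=[-1.0886]
Step 9: x=[9.2759] v=[-1.2042]
Step 10: x=[9.1446] v=[-1.3128]
Step 11: x=[9.0032] v=[-1.4138]
Step 12: x=[8.8525] v=[-1.5066]
Step 13: x=[8.6934] v=[-1.5907]
Step 14: x=[8.5268] v=[-1.6656]
Step 15: x=[8.3537] v=[-1.7308]
Step 16: x=[8.1751] v=[-1.7860]
Step 17: x=[7.9920] v=[-1.8309]
Step 18: x=[7.8055] v=[-1.8652]
Step 19: x=[7.6166] v=[-1.8887]
Step 20: x=[7.4265] v=[-1.9012]
Step 21: x=[7.2362] v=[-1.9027]
Step 22: x=[7.0469] v=[-1.8932]
Step 23: x=[6.8596] v=[-1.8728]
Step 24: x=[6.6755] v=[-1.8415]
Step 25: x=[6.4955] v=[-1.7996]
Step 26: x=[6.3208] v=[-1.7472]
Step 27: x=[6.1523] v=[-1.6847]
Step 28: x=[5.9911] v=[-1.6125]
Step 29: x=[5.8380] v=[-1.5309]
Step 30: x=[5.6940] v=[-1.4405]
Step 31: x=[5.5598] v=[-1.3417]
Step 32: x=[5.4363] v=[-1.2352]
Step 33: x=[5.3242] v=[-1.1215]
Step 34: x=[5.2241] v=[-1.0013]
Step 35: x=[5.1366] v=[-0.8753]
Step 36: x=[5.0622] v=[-0.7443]
Step 37: x=[5.0013] v=[-0.6090]
Step 38: x=[4.9543] v=[-0.4701]
Step 39: x=[4.9215] v=[-0.3285]
Step 40: x=[4.9030] v=[-0.1850]
Step 41: x=[4.8990] v=[-0.0404]
Step 42: x=[4.9094] v=[0.1044]
First v>=0 after going negative at step 42, time=4.2000

Answer: 4.2000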